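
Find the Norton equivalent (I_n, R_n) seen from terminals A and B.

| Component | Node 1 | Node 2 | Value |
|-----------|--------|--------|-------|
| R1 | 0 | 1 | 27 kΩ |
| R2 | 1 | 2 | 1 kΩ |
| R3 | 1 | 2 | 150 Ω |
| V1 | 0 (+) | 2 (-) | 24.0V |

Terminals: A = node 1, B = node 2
Find the Thévenin equivalent first; then I_n = V_th/R_th and R_n = R_th.
Step 1 — V_th is the open-circuit voltage V_A - V_B (nothing connected across the terminals).
Nodal analysis, taking node 2 as the 0 V reference.
Source V1 fixes V_0 = 24 V.
KCL at each unknown node (sum of currents leaving = 0; resistances in Ω):
  Node 1: (V_1 - 24)/27000 + (V_1 - 0)/1000 + (V_1 - 0)/150 = 0
Collecting terms: 0.007704 × V_1 = 0.0008889  =>  V_1 = 0.1154 V
V_th = V_1 - V_2 = 0.1154 - 0 = 0.1154 V
Step 2 — R_th: zero the source — replace V1 by a short circuit (node 2 merges into node 0) — and find the resistance seen between A (node 1) and B (node 0).
Reduce the network between node 1 (A) and node 0 (B) by series/parallel combination:
  Rp1 = R1 ‖ R2 ‖ R3 (parallel, all between nodes 0 and 1) = 1/(1/27000 + 1/1000 + 1/150) = 129.8 Ω
R_th = 129.8 Ω
I_n = V_th/R_th = 0.1154/129.8 = 0.0008889 A, and R_n = R_th = 129.8 Ω

Final answer: I_n = 0.0008889 A, R_n = 129.8 Ω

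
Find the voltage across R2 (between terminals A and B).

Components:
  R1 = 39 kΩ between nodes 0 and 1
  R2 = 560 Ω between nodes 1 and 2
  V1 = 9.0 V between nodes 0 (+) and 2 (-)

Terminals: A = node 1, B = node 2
R1 and R2 are in series across V1 (node 0 → node 1 → node 2), and the output A–B is taken across R2, so this is a voltage divider.
Series current: I = V1/(R1 + R2) = 9/(39000 + 560) = 9/39560 = 0.0002275 A
V_R2 = I × R2 = V1 × R2/(R1 + R2) = 9 × 560/39560 = 0.1274 V

Final answer: 0.1274 V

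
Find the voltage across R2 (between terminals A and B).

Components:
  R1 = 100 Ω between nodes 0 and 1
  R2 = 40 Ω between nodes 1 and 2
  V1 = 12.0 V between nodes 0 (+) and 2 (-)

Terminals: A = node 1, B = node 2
R1 and R2 are in series across V1 (node 0 → node 1 → node 2), and the output A–B is taken across R2, so this is a voltage divider.
Series current: I = V1/(R1 + R2) = 12/(100 + 40) = 12/140 = 0.08571 A
V_R2 = I × R2 = V1 × R2/(R1 + R2) = 12 × 40/140 = 3.429 V

Final answer: 3.429 V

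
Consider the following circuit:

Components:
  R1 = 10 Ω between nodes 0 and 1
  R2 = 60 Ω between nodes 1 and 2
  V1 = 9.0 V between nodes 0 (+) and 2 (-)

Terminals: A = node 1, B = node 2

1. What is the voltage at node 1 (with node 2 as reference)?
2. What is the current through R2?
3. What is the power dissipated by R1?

Nodal analysis, taking node 2 as the 0 V reference.
Source V1 fixes V_0 = 9 V.
KCL at each unknown node (sum of currents leaving = 0; resistances in Ω):
  Node 1: (V_1 - 9)/10 + (V_1 - 0)/60 = 0
Collecting terms: 0.1167 × V_1 = 0.9  =>  V_1 = 7.714 V
Part 1:
  Read off the nodal solution: V_1 = 7.714 V
Part 2:
  I_R2 = (V_1 - V_2)/R2 = (7.714 - 0)/60 = 0.1286 A
  Magnitude: I_R2 = 0.1286 A
Part 3:
  I_R1 = (V_0 - V_1)/R1 = (9 - 7.714)/10 = 0.1286 A
  P_R1 = I_R1² × R1 = (0.1286)² × 10 = 0.1653 W

Final answers:
1. V_1 = 7.714 V
2. I_R2 = 0.1286 A
3. P_R1 = 0.1653 W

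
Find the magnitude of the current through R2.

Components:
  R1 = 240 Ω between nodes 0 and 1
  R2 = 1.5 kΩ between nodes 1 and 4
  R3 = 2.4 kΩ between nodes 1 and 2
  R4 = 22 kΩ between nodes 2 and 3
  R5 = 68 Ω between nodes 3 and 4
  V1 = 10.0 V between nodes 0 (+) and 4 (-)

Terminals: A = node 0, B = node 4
Nodal analysis, taking node 4 as the 0 V reference.
Source V1 fixes V_0 = 10 V.
KCL at each unknown node (sum of currents leaving = 0; resistances in Ω):
  Node 1: (V_1 - 10)/240 + (V_1 - 0)/1500 + (V_1 - V_2)/2400 = 0
  Node 2: (V_2 - V_1)/2400 + (V_2 - V_3)/22000 = 0
  Node 3: (V_3 - V_2)/22000 + (V_3 - 0)/68 = 0
Collecting terms (coefficients in siemens):
  0.00525·V_1 - 0.0004167·V_2 = 0.04167
  0.0004621·V_2 - 0.0004167·V_1 - 0.00004545·V_3 = 0
  0.01475·V_3 - 0.00004545·V_2 = 0
Solving these 3 simultaneous equations (Gaussian elimination) gives:
  V_1 = 8.548 V, V_2 = 7.71 V, V_3 = 0.02376 V
I_R2 = (V_1 - V_4)/R2 = (8.548 - 0)/1500 = 0.005699 A
|I_R2| = 0.005699 A

Final answer: |I_R2| = 0.005699 A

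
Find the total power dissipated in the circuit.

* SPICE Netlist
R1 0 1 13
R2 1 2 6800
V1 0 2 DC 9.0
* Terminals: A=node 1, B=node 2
Nodal analysis, taking node 2 as the 0 V reference.
Source V1 fixes V_0 = 9 V.
KCL at each unknown node (sum of currents leaving = 0; resistances in Ω):
  Node 1: (V_1 - 9)/13 + (V_1 - 0)/6800 = 0
Collecting terms: 0.07707 × V_1 = 0.6923  =>  V_1 = 8.983 V
Power in each resistor, P = (ΔV)²/R:
  P_R1 = (9 - 8.983)²/13 = 0.00002269 W
  P_R2 = (8.983 - 0)²/6800 = 0.01187 W
P_total = P_R1 + P_R2 = 0.01189 W

Final answer: 0.01189 W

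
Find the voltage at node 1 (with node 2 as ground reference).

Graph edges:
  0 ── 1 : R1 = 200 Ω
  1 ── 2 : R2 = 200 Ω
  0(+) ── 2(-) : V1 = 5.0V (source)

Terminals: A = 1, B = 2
Nodal analysis, taking node 2 as the 0 V reference.
Source V1 fixes V_0 = 5 V.
KCL at each unknown node (sum of currents leaving = 0; resistances in Ω):
  Node 1: (V_1 - 5)/200 + (V_1 - 0)/200 = 0
Collecting terms: 0.01 × V_1 = 0.025  =>  V_1 = 2.5 V
The requested potential is V_1 = 2.5 V.

Final answer: V_1 = 2.5 V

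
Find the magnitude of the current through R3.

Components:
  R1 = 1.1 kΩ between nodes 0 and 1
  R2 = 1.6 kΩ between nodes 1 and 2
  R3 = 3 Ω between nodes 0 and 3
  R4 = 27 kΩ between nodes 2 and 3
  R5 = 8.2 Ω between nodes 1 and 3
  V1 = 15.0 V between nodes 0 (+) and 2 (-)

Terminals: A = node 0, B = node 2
Nodal analysis, taking node 2 as the 0 V reference.
Source V1 fixes V_0 = 15 V.
KCL at each unknown node (sum of currents leaving = 0; resistances in Ω):
  Node 1: (V_1 - 15)/1100 + (V_1 - 0)/1600 + (V_1 - V_3)/8.2 = 0
  Node 3: (V_3 - 15)/3 + (V_3 - 0)/27000 + (V_3 - V_1)/8.2 = 0
Collecting terms (coefficients in siemens):
  0.1235·V_1 - 0.122·V_3 = 0.01364
  0.4553·V_3 - 0.122·V_1 = 5
Determinant D = (0.1235)(0.4553) - (-0.122)(-0.122) = 0.04135
V_1 = [(0.01364)(0.4553) - (-0.122)(5)]/D = 14.9 V
V_3 = [(0.1235)(5) - (0.01364)(-0.122)]/D = 14.97 V
I_R3 = (V_0 - V_3)/R3 = (15 - 14.97)/3 = 0.009769 A
|I_R3| = 0.009769 A

Final answer: |I_R3| = 0.009769 A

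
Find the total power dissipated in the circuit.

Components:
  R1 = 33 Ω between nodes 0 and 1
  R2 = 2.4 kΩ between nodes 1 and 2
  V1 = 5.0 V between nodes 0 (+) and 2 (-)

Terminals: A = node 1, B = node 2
Nodal analysis, taking node 2 as the 0 V reference.
Source V1 fixes V_0 = 5 V.
KCL at each unknown node (sum of currents leaving = 0; resistances in Ω):
  Node 1: (V_1 - 5)/33 + (V_1 - 0)/2400 = 0
Collecting terms: 0.03072 × V_1 = 0.1515  =>  V_1 = 4.932 V
Power in each resistor, P = (ΔV)²/R:
  P_R1 = (5 - 4.932)²/33 = 0.0001394 W
  P_R2 = (4.932 - 0)²/2400 = 0.01014 W
P_total = P_R1 + P_R2 = 0.01028 W

Final answer: 0.01028 W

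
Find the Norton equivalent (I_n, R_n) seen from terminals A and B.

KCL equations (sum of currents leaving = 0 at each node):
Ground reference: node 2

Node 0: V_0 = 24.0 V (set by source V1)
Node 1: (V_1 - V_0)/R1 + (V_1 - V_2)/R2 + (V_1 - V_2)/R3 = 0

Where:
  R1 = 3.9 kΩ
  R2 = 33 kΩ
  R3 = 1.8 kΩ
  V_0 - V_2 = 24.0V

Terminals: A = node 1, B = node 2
Find the Thévenin equivalent first; then I_n = V_th/R_th and R_n = R_th.
Step 1 — V_th is the open-circuit voltage V_A - V_B (nothing connected across the terminals).
Nodal analysis, taking node 2 as the 0 V reference.
Source V1 fixes V_0 = 24 V.
KCL at each unknown node (sum of currents leaving = 0; resistances in Ω):
  Node 1: (V_1 - 24)/3900 + (V_1 - 0)/33000 + (V_1 - 0)/1800 = 0
Collecting terms: 0.0008423 × V_1 = 0.006154  =>  V_1 = 7.306 V
V_th = V_1 - V_2 = 7.306 - 0 = 7.306 V
Step 2 — R_th: zero the source — replace V1 by a short circuit (node 2 merges into node 0) — and find the resistance seen between A (node 1) and B (node 0).
Reduce the network between node 1 (A) and node 0 (B) by series/parallel combination:
  Rp1 = R1 ‖ R2 ‖ R3 (parallel, all between nodes 0 and 1) = 1/(1/3900 + 1/33000 + 1/1800) = 1187 Ω
R_th = 1.187 kΩ
I_n = V_th/R_th = 7.306/1187 = 0.006154 A, and R_n = R_th = 1.187 kΩ

Final answer: I_n = 0.006154 A, R_n = 1.187 kΩ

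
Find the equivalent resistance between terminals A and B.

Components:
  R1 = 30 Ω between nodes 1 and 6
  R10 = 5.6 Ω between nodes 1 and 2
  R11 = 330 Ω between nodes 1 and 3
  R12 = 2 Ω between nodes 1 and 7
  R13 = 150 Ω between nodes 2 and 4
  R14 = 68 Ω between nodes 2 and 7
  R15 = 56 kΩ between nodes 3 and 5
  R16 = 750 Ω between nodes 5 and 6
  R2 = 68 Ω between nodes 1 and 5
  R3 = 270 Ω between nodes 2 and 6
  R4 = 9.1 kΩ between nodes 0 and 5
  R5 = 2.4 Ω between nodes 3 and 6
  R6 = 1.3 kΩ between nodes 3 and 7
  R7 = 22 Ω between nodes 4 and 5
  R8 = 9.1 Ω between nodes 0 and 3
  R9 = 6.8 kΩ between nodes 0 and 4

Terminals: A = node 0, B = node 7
The network is not a plain series/parallel combination. Inject a 1 A test current into terminal A (node 0) and return it from terminal B (node 7); then R_eq = V_A / (1 A).
Nodal analysis, taking node 7 as the 0 V reference.
Current source I_test pushes 1 A into node 0 and draws it out of node 7.
KCL at each unknown node (sum of currents leaving = 0; resistances in Ω):
  Node 0: (V_0 - V_5)/9100 + (V_0 - V_3)/9.1 + (V_0 - V_4)/6800 - 1 = 0
  Node 1: (V_1 - V_6)/30 + (V_1 - V_5)/68 + (V_1 - V_2)/5.6 + (V_1 - V_3)/330 + (V_1 - 0)/2 = 0
  Node 2: (V_2 - V_1)/5.6 + (V_2 - V_6)/270 + (V_2 - V_4)/150 + (V_2 - 0)/68 = 0
  Node 3: (V_3 - V_0)/9.1 + (V_3 - V_1)/330 + (V_3 - V_6)/2.4 + (V_3 - 0)/1300 + (V_3 - V_5)/56000 = 0
  Node 4: (V_4 - V_0)/6800 + (V_4 - V_2)/150 + (V_4 - V_5)/22 = 0
  Node 5: (V_5 - V_0)/9100 + (V_5 - V_1)/68 + (V_5 - V_3)/56000 + (V_5 - V_4)/22 + (V_5 - V_6)/750 = 0
  Node 6: (V_6 - V_1)/30 + (V_6 - V_2)/270 + (V_6 - V_3)/2.4 + (V_6 - V_5)/750 = 0
Collecting terms (coefficients in siemens):
  0.1101·V_0 - 0.1099·V_3 - 0.0001471·V_4 - 0.0001099·V_5 = 1
  0.7296·V_1 - 0.1786·V_2 - 0.00303·V_3 - 0.01471·V_5 - 0.03333·V_6 = 0
  0.2036·V_2 - 0.1786·V_1 - 0.006667·V_4 - 0.003704·V_6 = 0
  0.5304·V_3 - 0.1099·V_0 - 0.00303·V_1 - 0.00001786·V_5 - 0.4167·V_6 = 0
  0.05227·V_4 - 0.0001471·V_0 - 0.006667·V_2 - 0.04545·V_5 = 0
  0.06162·V_5 - 0.0001099·V_0 - 0.01471·V_1 - 0.00001786·V_3 - 0.04545·V_4 - 0.001333·V_6 = 0
  0.455·V_6 - 0.03333·V_1 - 0.003704·V_2 - 0.4167·V_3 - 0.001333·V_5 = 0
Solving these 7 simultaneous equations (Gaussian elimination) gives:
  V_0 = 36.43 V, V_1 = 1.892 V, V_2 = 2.239 V, V_3 = 27.4 V
  V_4 = 3.68 V, V_5 = 3.786 V, V_6 = 25.26 V
R_eq = V_0 / 1 A = 36.43 Ω

Final answer: 36.43 Ω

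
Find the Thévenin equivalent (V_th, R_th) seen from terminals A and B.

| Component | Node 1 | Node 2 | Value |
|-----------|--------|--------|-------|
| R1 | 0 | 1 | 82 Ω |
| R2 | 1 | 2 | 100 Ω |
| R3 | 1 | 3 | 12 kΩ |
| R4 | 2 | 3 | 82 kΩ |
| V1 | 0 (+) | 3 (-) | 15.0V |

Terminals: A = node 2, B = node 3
Step 1 — V_th is the open-circuit voltage V_A - V_B (nothing connected across the terminals).
Nodal analysis, taking node 3 as the 0 V reference.
Source V1 fixes V_0 = 15 V.
KCL at each unknown node (sum of currents leaving = 0; resistances in Ω):
  Node 1: (V_1 - 15)/82 + (V_1 - V_2)/100 + (V_1 - 0)/12000 = 0
  Node 2: (V_2 - V_1)/100 + (V_2 - 0)/82000 = 0
Collecting terms (coefficients in siemens):
  0.02228·V_1 - 0.01·V_2 = 0.1829
  0.01001·V_2 - 0.01·V_1 = 0
Determinant D = (0.02228)(0.01001) - (-0.01)(-0.01) = 0.0001231
V_1 = [(0.1829)(0.01001) - (-0.01)(0)]/D = 14.88 V
V_2 = [(0.02228)(0) - (0.1829)(-0.01)]/D = 14.87 V
V_th = V_2 - V_3 = 14.87 - 0 = 14.87 V
Step 2 — R_th: zero the source — replace V1 by a short circuit (node 3 merges into node 0) — and find the resistance seen between A (node 2) and B (node 0).
Reduce the network between node 2 (A) and node 0 (B) by series/parallel combination:
  Rp1 = R1 ‖ R3 (parallel, both between nodes 0 and 1) = 1/(1/82 + 1/12000) = 81.44 Ω
  Rs1 = R2 + Rp1 (series, joined only at node 1) = 100 + 81.44 = 181.4 Ω
  Rp2 = R4 ‖ Rs1 (parallel, both between nodes 0 and 2) = 1/(1/82000 + 1/181.4) = 181 Ω
R_th = 181 Ω

Final answer: V_th = 14.87 V, R_th = 181 Ω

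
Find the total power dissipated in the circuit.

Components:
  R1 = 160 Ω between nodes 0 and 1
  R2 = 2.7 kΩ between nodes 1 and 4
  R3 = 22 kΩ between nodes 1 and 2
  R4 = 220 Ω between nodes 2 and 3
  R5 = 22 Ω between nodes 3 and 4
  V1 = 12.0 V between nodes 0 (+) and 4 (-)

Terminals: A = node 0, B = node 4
Nodal analysis, taking node 4 as the 0 V reference.
Source V1 fixes V_0 = 12 V.
KCL at each unknown node (sum of currents leaving = 0; resistances in Ω):
  Node 1: (V_1 - 12)/160 + (V_1 - 0)/2700 + (V_1 - V_2)/22000 = 0
  Node 2: (V_2 - V_1)/22000 + (V_2 - V_3)/220 = 0
  Node 3: (V_3 - V_2)/220 + (V_3 - 0)/22 = 0
Collecting terms (coefficients in siemens):
  0.006666·V_1 - 0.00004545·V_2 = 0.075
  0.004591·V_2 - 0.00004545·V_1 - 0.004545·V_3 = 0
  0.05·V_3 - 0.004545·V_2 = 0
Solving these 3 simultaneous equations (Gaussian elimination) gives:
  V_1 = 11.25 V, V_2 = 0.1224 V, V_3 = 0.01113 V
Power in each resistor, P = (ΔV)²/R:
  P_R1 = (12 - 11.25)²/160 = 0.003495 W
  P_R2 = (11.25 - 0)²/2700 = 0.04689 W
  P_R3 = (11.25 - 0.1224)²/22000 = 0.005631 W
  P_R4 = (0.1224 - 0.01113)²/220 = 0.00005631 W
  P_R5 = (0.01113 - 0)²/22 = 0.000005631 W
P_total = P_R1 + P_R2 + P_R3 + P_R4 + P_R5 = 0.05608 W

Final answer: 0.05608 W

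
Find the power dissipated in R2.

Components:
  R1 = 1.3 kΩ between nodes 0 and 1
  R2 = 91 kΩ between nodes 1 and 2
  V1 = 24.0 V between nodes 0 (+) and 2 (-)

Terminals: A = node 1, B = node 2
Nodal analysis, taking node 2 as the 0 V reference.
Source V1 fixes V_0 = 24 V.
KCL at each unknown node (sum of currents leaving = 0; resistances in Ω):
  Node 1: (V_1 - 24)/1300 + (V_1 - 0)/91000 = 0
Collecting terms: 0.0007802 × V_1 = 0.01846  =>  V_1 = 23.66 V
I_R2 = (V_1 - V_2)/R2 = (23.66 - 0)/91000 = 0.00026 A
P_R2 = I_R2² × R2 = (0.00026)² × 91000 = 0.006153 W

Final answer: 0.006153 W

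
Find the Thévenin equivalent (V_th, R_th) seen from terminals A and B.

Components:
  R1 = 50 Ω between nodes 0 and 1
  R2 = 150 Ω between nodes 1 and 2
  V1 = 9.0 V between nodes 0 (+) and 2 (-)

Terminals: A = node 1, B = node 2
Step 1 — V_th is the open-circuit voltage V_A - V_B (nothing connected across the terminals).
Nodal analysis, taking node 2 as the 0 V reference.
Source V1 fixes V_0 = 9 V.
KCL at each unknown node (sum of currents leaving = 0; resistances in Ω):
  Node 1: (V_1 - 9)/50 + (V_1 - 0)/150 = 0
Collecting terms: 0.02667 × V_1 = 0.18  =>  V_1 = 6.75 V
V_th = V_1 - V_2 = 6.75 - 0 = 6.75 V
Step 2 — R_th: zero the source — replace V1 by a short circuit (node 2 merges into node 0) — and find the resistance seen between A (node 1) and B (node 0).
Reduce the network between node 1 (A) and node 0 (B) by series/parallel combination:
  Rp1 = R1 ‖ R2 (parallel, both between nodes 0 and 1) = 1/(1/50 + 1/150) = 37.5 Ω
R_th = 37.5 Ω

Final answer: V_th = 6.75 V, R_th = 37.5 Ω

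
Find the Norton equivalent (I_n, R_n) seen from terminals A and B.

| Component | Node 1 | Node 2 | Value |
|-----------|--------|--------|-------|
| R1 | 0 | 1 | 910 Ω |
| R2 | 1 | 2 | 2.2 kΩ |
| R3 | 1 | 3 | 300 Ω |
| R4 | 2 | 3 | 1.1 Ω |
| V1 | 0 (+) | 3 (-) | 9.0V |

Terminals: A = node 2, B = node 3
Find the Thévenin equivalent first; then I_n = V_th/R_th and R_n = R_th.
Step 1 — V_th is the open-circuit voltage V_A - V_B (nothing connected across the terminals).
Nodal analysis, taking node 3 as the 0 V reference.
Source V1 fixes V_0 = 9 V.
KCL at each unknown node (sum of currents leaving = 0; resistances in Ω):
  Node 1: (V_1 - 9)/910 + (V_1 - V_2)/2200 + (V_1 - 0)/300 = 0
  Node 2: (V_2 - V_1)/2200 + (V_2 - 0)/1.1 = 0
Collecting terms (coefficients in siemens):
  0.004887·V_1 - 0.0004545·V_2 = 0.00989
  0.9095·V_2 - 0.0004545·V_1 = 0
Determinant D = (0.004887)(0.9095) - (-0.0004545)(-0.0004545) = 0.004445
V_1 = [(0.00989)(0.9095) - (-0.0004545)(0)]/D = 2.024 V
V_2 = [(0.004887)(0) - (0.00989)(-0.0004545)]/D = 0.001011 V
V_th = V_2 - V_3 = 0.001011 - 0 = 0.001011 V
Step 2 — R_th: zero the source — replace V1 by a short circuit (node 3 merges into node 0) — and find the resistance seen between A (node 2) and B (node 0).
Reduce the network between node 2 (A) and node 0 (B) by series/parallel combination:
  Rp1 = R1 ‖ R3 (parallel, both between nodes 0 and 1) = 1/(1/910 + 1/300) = 225.6 Ω
  Rs1 = R2 + Rp1 (series, joined only at node 1) = 2200 + 225.6 = 2426 Ω
  Rp2 = R4 ‖ Rs1 (parallel, both between nodes 0 and 2) = 1/(1/1.1 + 1/2426) = 1.1 Ω
R_th = 1.1 Ω
I_n = V_th/R_th = 0.001011/1.1 = 0.0009199 A, and R_n = R_th = 1.1 Ω

Final answer: I_n = 0.0009199 A, R_n = 1.1 Ω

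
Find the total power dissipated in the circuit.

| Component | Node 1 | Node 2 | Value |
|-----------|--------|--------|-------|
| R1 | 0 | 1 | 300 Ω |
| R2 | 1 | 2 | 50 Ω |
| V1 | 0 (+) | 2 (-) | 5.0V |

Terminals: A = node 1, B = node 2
Nodal analysis, taking node 2 as the 0 V reference.
Source V1 fixes V_0 = 5 V.
KCL at each unknown node (sum of currents leaving = 0; resistances in Ω):
  Node 1: (V_1 - 5)/300 + (V_1 - 0)/50 = 0
Collecting terms: 0.02333 × V_1 = 0.01667  =>  V_1 = 0.7143 V
Power in each resistor, P = (ΔV)²/R:
  P_R1 = (5 - 0.7143)²/300 = 0.06122 W
  P_R2 = (0.7143 - 0)²/50 = 0.0102 W
P_total = P_R1 + P_R2 = 0.07143 W

Final answer: 0.07143 W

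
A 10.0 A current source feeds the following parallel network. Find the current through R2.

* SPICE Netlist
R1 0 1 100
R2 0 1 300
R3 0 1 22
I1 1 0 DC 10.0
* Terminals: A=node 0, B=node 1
All resistors sit directly between nodes 0 and 1, so they are in parallel and share one voltage V; the full source current 10 A splits among them.
1/R_par = 1/100 + 1/300 + 1/22 = 0.05879 S  =>  R_par = 17.01 Ω
V = I × R_par = 10 × 17.01 = 170.1 V
I_R2 = V/R2 = 170.1/300 = 0.567 A

Final answer: 0.567 A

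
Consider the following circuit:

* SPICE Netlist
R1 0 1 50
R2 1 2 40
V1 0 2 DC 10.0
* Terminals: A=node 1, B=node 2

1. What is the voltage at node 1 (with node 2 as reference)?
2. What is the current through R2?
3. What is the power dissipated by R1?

Nodal analysis, taking node 2 as the 0 V reference.
Source V1 fixes V_0 = 10 V.
KCL at each unknown node (sum of currents leaving = 0; resistances in Ω):
  Node 1: (V_1 - 10)/50 + (V_1 - 0)/40 = 0
Collecting terms: 0.045 × V_1 = 0.2  =>  V_1 = 4.444 V
Part 1:
  Read off the nodal solution: V_1 = 4.444 V
Part 2:
  I_R2 = (V_1 - V_2)/R2 = (4.444 - 0)/40 = 0.1111 A
  Magnitude: I_R2 = 0.1111 A
Part 3:
  I_R1 = (V_0 - V_1)/R1 = (10 - 4.444)/50 = 0.1111 A
  P_R1 = I_R1² × R1 = (0.1111)² × 50 = 0.6173 W

Final answers:
1. V_1 = 4.444 V
2. I_R2 = 0.1111 A
3. P_R1 = 0.6173 W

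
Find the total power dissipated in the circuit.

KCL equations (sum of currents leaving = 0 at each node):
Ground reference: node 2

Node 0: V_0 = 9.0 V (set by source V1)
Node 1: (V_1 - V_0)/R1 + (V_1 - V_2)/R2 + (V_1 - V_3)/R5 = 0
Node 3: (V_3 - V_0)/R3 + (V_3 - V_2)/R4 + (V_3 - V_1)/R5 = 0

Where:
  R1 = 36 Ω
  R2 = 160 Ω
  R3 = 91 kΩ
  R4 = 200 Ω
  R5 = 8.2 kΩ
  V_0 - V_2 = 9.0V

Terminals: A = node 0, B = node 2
Nodal analysis, taking node 2 as the 0 V reference.
Source V1 fixes V_0 = 9 V.
KCL at each unknown node (sum of currents leaving = 0; resistances in Ω):
  Node 1: (V_1 - 9)/36 + (V_1 - 0)/160 + (V_1 - V_3)/8200 = 0
  Node 3: (V_3 - 9)/91000 + (V_3 - 0)/200 + (V_3 - V_1)/8200 = 0
Collecting terms (coefficients in siemens):
  0.03415·V_1 - 0.000122·V_3 = 0.25
  0.005133·V_3 - 0.000122·V_1 = 0.0000989
Determinant D = (0.03415)(0.005133) - (-0.000122)(-0.000122) = 0.0001753
V_1 = [(0.25)(0.005133) - (-0.000122)(0.0000989)]/D = 7.321 V
V_3 = [(0.03415)(0.0000989) - (0.25)(-0.000122)]/D = 0.1932 V
Power in each resistor, P = (ΔV)²/R:
  P_R1 = (9 - 7.321)²/36 = 0.07827 W
  P_R2 = (7.321 - 0)²/160 = 0.335 W
  P_R3 = (9 - 0.1932)²/91000 = 0.0008523 W
  P_R4 = (0 - 0.1932)²/200 = 0.0001867 W
  P_R5 = (7.321 - 0.1932)²/8200 = 0.006196 W
P_total = P_R1 + P_R2 + P_R3 + P_R4 + P_R5 = 0.4205 W

Final answer: 0.4205 W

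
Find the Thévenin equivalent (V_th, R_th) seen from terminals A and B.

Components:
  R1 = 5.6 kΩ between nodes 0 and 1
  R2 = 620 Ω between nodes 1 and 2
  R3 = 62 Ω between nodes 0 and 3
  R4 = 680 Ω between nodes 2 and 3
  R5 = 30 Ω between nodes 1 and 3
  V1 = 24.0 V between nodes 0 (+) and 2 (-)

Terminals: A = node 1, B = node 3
Step 1 — V_th is the open-circuit voltage V_A - V_B (nothing connected across the terminals).
Nodal analysis, taking node 2 as the 0 V reference.
Source V1 fixes V_0 = 24 V.
KCL at each unknown node (sum of currents leaving = 0; resistances in Ω):
  Node 1: (V_1 - 24)/5600 + (V_1 - 0)/620 + (V_1 - V_3)/30 = 0
  Node 3: (V_3 - 24)/62 + (V_3 - 0)/680 + (V_3 - V_1)/30 = 0
Collecting terms (coefficients in siemens):
  0.03512·V_1 - 0.03333·V_3 = 0.004286
  0.05093·V_3 - 0.03333·V_1 = 0.3871
Determinant D = (0.03512)(0.05093) - (-0.03333)(-0.03333) = 0.0006779
V_1 = [(0.004286)(0.05093) - (-0.03333)(0.3871)]/D = 19.36 V
V_3 = [(0.03512)(0.3871) - (0.004286)(-0.03333)]/D = 20.27 V
V_th = V_1 - V_3 = 19.36 - 20.27 = -0.9117 V
Step 2 — R_th: zero the source — replace V1 by a short circuit (node 2 merges into node 0) — and find the resistance seen between A (node 1) and B (node 3).
Reduce the network between node 1 (A) and node 3 (B) by series/parallel combination:
  Rp1 = R1 ‖ R2 (parallel, both between nodes 0 and 1) = 1/(1/5600 + 1/620) = 558.2 Ω
  Rp2 = R3 ‖ R4 (parallel, both between nodes 0 and 3) = 1/(1/62 + 1/680) = 56.82 Ω
  Rs1 = Rp1 + Rp2 (series, joined only at node 0) = 558.2 + 56.82 = 615 Ω
  Rp3 = R5 ‖ Rs1 (parallel, both between nodes 1 and 3) = 1/(1/30 + 1/615) = 28.6 Ω
R_th = 28.6 Ω

Final answer: V_th = -0.9117 V, R_th = 28.6 Ω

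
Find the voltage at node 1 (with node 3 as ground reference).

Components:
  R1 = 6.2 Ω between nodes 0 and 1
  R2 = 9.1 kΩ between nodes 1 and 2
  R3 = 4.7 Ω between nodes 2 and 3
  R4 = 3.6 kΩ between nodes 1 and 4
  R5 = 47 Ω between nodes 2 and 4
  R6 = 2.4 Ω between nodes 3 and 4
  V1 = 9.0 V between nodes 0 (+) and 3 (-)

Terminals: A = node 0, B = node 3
Nodal analysis, taking node 3 as the 0 V reference.
Source V1 fixes V_0 = 9 V.
KCL at each unknown node (sum of currents leaving = 0; resistances in Ω):
  Node 1: (V_1 - 9)/6.2 + (V_1 - V_2)/9100 + (V_1 - V_4)/3600 = 0
  Node 2: (V_2 - V_1)/9100 + (V_2 - 0)/4.7 + (V_2 - V_4)/47 = 0
  Node 4: (V_4 - V_1)/3600 + (V_4 - V_2)/47 + (V_4 - 0)/2.4 = 0
Collecting terms (coefficients in siemens):
  0.1617·V_1 - 0.0001099·V_2 - 0.0002778·V_4 = 1.452
  0.2342·V_2 - 0.0001099·V_1 - 0.02128·V_4 = 0
  0.4382·V_4 - 0.0002778·V_1 - 0.02128·V_2 = 0
Solving these 3 simultaneous equations (Gaussian elimination) gives:
  V_1 = 8.978 V, V_2 = 0.004752 V, V_4 = 0.005922 V
The requested potential is V_1 = 8.978 V.

Final answer: V_1 = 8.978 V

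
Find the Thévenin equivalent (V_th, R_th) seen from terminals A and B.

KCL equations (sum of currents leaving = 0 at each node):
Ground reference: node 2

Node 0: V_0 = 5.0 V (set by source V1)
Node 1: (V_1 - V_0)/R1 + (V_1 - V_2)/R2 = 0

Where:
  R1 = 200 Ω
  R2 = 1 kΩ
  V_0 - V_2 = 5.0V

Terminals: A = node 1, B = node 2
Step 1 — V_th is the open-circuit voltage V_A - V_B (nothing connected across the terminals).
Nodal analysis, taking node 2 as the 0 V reference.
Source V1 fixes V_0 = 5 V.
KCL at each unknown node (sum of currents leaving = 0; resistances in Ω):
  Node 1: (V_1 - 5)/200 + (V_1 - 0)/1000 = 0
Collecting terms: 0.006 × V_1 = 0.025  =>  V_1 = 4.167 V
V_th = V_1 - V_2 = 4.167 - 0 = 4.167 V
Step 2 — R_th: zero the source — replace V1 by a short circuit (node 2 merges into node 0) — and find the resistance seen between A (node 1) and B (node 0).
Reduce the network between node 1 (A) and node 0 (B) by series/parallel combination:
  Rp1 = R1 ‖ R2 (parallel, both between nodes 0 and 1) = 1/(1/200 + 1/1000) = 166.7 Ω
R_th = 166.7 Ω

Final answer: V_th = 4.167 V, R_th = 166.7 Ω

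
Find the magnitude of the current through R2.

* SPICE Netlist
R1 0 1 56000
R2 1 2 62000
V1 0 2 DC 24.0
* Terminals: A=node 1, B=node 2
Nodal analysis, taking node 2 as the 0 V reference.
Source V1 fixes V_0 = 24 V.
KCL at each unknown node (sum of currents leaving = 0; resistances in Ω):
  Node 1: (V_1 - 24)/56000 + (V_1 - 0)/62000 = 0
Collecting terms: 0.00003399 × V_1 = 0.0004286  =>  V_1 = 12.61 V
I_R2 = (V_1 - V_2)/R2 = (12.61 - 0)/62000 = 0.0002034 A
|I_R2| = 0.0002034 A

Final answer: |I_R2| = 0.0002034 A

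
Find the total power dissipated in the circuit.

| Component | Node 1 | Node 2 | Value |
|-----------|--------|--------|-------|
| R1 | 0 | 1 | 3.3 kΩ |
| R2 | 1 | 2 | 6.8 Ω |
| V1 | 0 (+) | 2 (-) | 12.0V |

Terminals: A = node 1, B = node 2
Nodal analysis, taking node 2 as the 0 V reference.
Source V1 fixes V_0 = 12 V.
KCL at each unknown node (sum of currents leaving = 0; resistances in Ω):
  Node 1: (V_1 - 12)/3300 + (V_1 - 0)/6.8 = 0
Collecting terms: 0.1474 × V_1 = 0.003636  =>  V_1 = 0.02468 V
Power in each resistor, P = (ΔV)²/R:
  P_R1 = (12 - 0.02468)²/3300 = 0.04346 W
  P_R2 = (0.02468 - 0)²/6.8 = 0.00008955 W
P_total = P_R1 + P_R2 = 0.04355 W

Final answer: 0.04355 W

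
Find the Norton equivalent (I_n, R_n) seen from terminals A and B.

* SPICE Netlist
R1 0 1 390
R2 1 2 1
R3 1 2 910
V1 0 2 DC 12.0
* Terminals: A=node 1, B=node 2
Find the Thévenin equivalent first; then I_n = V_th/R_th and R_n = R_th.
Step 1 — V_th is the open-circuit voltage V_A - V_B (nothing connected across the terminals).
Nodal analysis, taking node 2 as the 0 V reference.
Source V1 fixes V_0 = 12 V.
KCL at each unknown node (sum of currents leaving = 0; resistances in Ω):
  Node 1: (V_1 - 12)/390 + (V_1 - 0)/1 + (V_1 - 0)/910 = 0
Collecting terms: 1.004 × V_1 = 0.03077  =>  V_1 = 0.03066 V
V_th = V_1 - V_2 = 0.03066 - 0 = 0.03066 V
Step 2 — R_th: zero the source — replace V1 by a short circuit (node 2 merges into node 0) — and find the resistance seen between A (node 1) and B (node 0).
Reduce the network between node 1 (A) and node 0 (B) by series/parallel combination:
  Rp1 = R1 ‖ R2 ‖ R3 (parallel, all between nodes 0 and 1) = 1/(1/390 + 1/1 + 1/910) = 0.9964 Ω
R_th = 0.9964 Ω
I_n = V_th/R_th = 0.03066/0.9964 = 0.03077 A, and R_n = R_th = 0.9964 Ω

Final answer: I_n = 0.03077 A, R_n = 0.9964 Ω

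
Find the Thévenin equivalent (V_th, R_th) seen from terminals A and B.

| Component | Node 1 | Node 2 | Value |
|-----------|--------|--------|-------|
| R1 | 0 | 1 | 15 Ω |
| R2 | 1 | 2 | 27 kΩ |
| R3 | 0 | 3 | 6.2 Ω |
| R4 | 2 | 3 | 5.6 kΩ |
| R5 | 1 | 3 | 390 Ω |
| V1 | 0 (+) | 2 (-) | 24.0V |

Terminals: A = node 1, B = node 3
Step 1 — V_th is the open-circuit voltage V_A - V_B (nothing connected across the terminals).
Nodal analysis, taking node 2 as the 0 V reference.
Source V1 fixes V_0 = 24 V.
KCL at each unknown node (sum of currents leaving = 0; resistances in Ω):
  Node 1: (V_1 - 24)/15 + (V_1 - 0)/27000 + (V_1 - V_3)/390 = 0
  Node 3: (V_3 - 24)/6.2 + (V_3 - 0)/5600 + (V_3 - V_1)/390 = 0
Collecting terms (coefficients in siemens):
  0.06927·V_1 - 0.002564·V_3 = 1.6
  0.164·V_3 - 0.002564·V_1 = 3.871
Determinant D = (0.06927)(0.164) - (-0.002564)(-0.002564) = 0.01136
V_1 = [(1.6)(0.164) - (-0.002564)(3.871)]/D = 23.99 V
V_3 = [(0.06927)(3.871) - (1.6)(-0.002564)]/D = 23.97 V
V_th = V_1 - V_3 = 23.99 - 23.97 = 0.01254 V
Step 2 — R_th: zero the source — replace V1 by a short circuit (node 2 merges into node 0) — and find the resistance seen between A (node 1) and B (node 3).
Reduce the network between node 1 (A) and node 3 (B) by series/parallel combination:
  Rp1 = R1 ‖ R2 (parallel, both between nodes 0 and 1) = 1/(1/15 + 1/27000) = 14.99 Ω
  Rp2 = R3 ‖ R4 (parallel, both between nodes 0 and 3) = 1/(1/6.2 + 1/5600) = 6.193 Ω
  Rs1 = Rp1 + Rp2 (series, joined only at node 0) = 14.99 + 6.193 = 21.18 Ω
  Rp3 = R5 ‖ Rs1 (parallel, both between nodes 1 and 3) = 1/(1/390 + 1/21.18) = 20.09 Ω
R_th = 20.09 Ω

Final answer: V_th = 0.01254 V, R_th = 20.09 Ω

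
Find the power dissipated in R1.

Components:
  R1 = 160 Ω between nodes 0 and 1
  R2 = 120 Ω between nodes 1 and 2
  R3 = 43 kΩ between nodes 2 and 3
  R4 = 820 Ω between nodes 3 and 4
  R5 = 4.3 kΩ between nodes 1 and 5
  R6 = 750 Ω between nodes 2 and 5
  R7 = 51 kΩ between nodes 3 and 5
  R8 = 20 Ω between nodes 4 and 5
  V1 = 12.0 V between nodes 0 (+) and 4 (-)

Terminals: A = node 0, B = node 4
Nodal analysis, taking node 4 as the 0 V reference.
Source V1 fixes V_0 = 12 V.
KCL at each unknown node (sum of currents leaving = 0; resistances in Ω):
  Node 1: (V_1 - 12)/160 + (V_1 - V_2)/120 + (V_1 - V_5)/4300 = 0
  Node 2: (V_2 - V_1)/120 + (V_2 - V_3)/43000 + (V_2 - V_5)/750 = 0
  Node 3: (V_3 - V_2)/43000 + (V_3 - 0)/820 + (V_3 - V_5)/51000 = 0
  Node 5: (V_5 - V_1)/4300 + (V_5 - V_2)/750 + (V_5 - V_3)/51000 + (V_5 - 0)/20 = 0
Collecting terms (coefficients in siemens):
  0.01482·V_1 - 0.008333·V_2 - 0.0002326·V_5 = 0.075
  0.00969·V_2 - 0.008333·V_1 - 0.00002326·V_3 - 0.001333·V_5 = 0
  0.001262·V_3 - 0.00002326·V_2 - 0.00001961·V_5 = 0
  0.05159·V_5 - 0.0002326·V_1 - 0.001333·V_2 - 0.00001961·V_3 = 0
Solving these 4 simultaneous equations (Gaussian elimination) gives:
  V_1 = 9.853 V, V_2 = 8.51 V, V_3 = 0.1609 V, V_5 = 0.2644 V
I_R1 = (V_0 - V_1)/R1 = (12 - 9.853)/160 = 0.01342 A
P_R1 = I_R1² × R1 = (0.01342)² × 160 = 0.02881 W

Final answer: 0.02881 W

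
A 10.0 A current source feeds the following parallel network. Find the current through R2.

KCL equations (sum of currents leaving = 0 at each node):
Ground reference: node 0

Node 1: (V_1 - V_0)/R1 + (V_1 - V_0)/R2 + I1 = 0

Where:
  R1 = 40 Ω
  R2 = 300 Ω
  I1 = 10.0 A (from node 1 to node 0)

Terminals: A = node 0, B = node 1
All resistors sit directly between nodes 0 and 1, so they are in parallel and share one voltage V; the full source current 10 A splits among them.
1/R_par = 1/40 + 1/300 = 0.02833 S  =>  R_par = 35.29 Ω
V = I × R_par = 10 × 35.29 = 352.9 V
I_R2 = V/R2 = 352.9/300 = 1.176 A

Final answer: 1.176 A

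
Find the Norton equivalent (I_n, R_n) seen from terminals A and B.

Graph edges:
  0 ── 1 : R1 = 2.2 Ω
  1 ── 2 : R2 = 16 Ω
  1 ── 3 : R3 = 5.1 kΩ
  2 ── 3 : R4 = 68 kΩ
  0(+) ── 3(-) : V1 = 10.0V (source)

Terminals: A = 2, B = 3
Find the Thévenin equivalent first; then I_n = V_th/R_th and R_n = R_th.
Step 1 — V_th is the open-circuit voltage V_A - V_B (nothing connected across the terminals).
Nodal analysis, taking node 3 as the 0 V reference.
Source V1 fixes V_0 = 10 V.
KCL at each unknown node (sum of currents leaving = 0; resistances in Ω):
  Node 1: (V_1 - 10)/2.2 + (V_1 - V_2)/16 + (V_1 - 0)/5100 = 0
  Node 2: (V_2 - V_1)/16 + (V_2 - 0)/68000 = 0
Collecting terms (coefficients in siemens):
  0.5172·V_1 - 0.0625·V_2 = 4.545
  0.06251·V_2 - 0.0625·V_1 = 0
Determinant D = (0.5172)(0.06251) - (-0.0625)(-0.0625) = 0.02843
V_1 = [(4.545)(0.06251) - (-0.0625)(0)]/D = 9.995 V
V_2 = [(0.5172)(0) - (4.545)(-0.0625)]/D = 9.993 V
V_th = V_2 - V_3 = 9.993 - 0 = 9.993 V
Step 2 — R_th: zero the source — replace V1 by a short circuit (node 3 merges into node 0) — and find the resistance seen between A (node 2) and B (node 0).
Reduce the network between node 2 (A) and node 0 (B) by series/parallel combination:
  Rp1 = R1 ‖ R3 (parallel, both between nodes 0 and 1) = 1/(1/2.2 + 1/5100) = 2.199 Ω
  Rs1 = R2 + Rp1 (series, joined only at node 1) = 16 + 2.199 = 18.2 Ω
  Rp2 = R4 ‖ Rs1 (parallel, both between nodes 0 and 2) = 1/(1/68000 + 1/18.2) = 18.19 Ω
R_th = 18.19 Ω
I_n = V_th/R_th = 9.993/18.19 = 0.5492 A, and R_n = R_th = 18.19 Ω

Final answer: I_n = 0.5492 A, R_n = 18.19 Ω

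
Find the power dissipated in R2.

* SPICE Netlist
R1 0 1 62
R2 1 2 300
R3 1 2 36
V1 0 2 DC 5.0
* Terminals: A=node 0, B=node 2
Nodal analysis, taking node 2 as the 0 V reference.
Source V1 fixes V_0 = 5 V.
KCL at each unknown node (sum of currents leaving = 0; resistances in Ω):
  Node 1: (V_1 - 5)/62 + (V_1 - 0)/300 + (V_1 - 0)/36 = 0
Collecting terms: 0.04724 × V_1 = 0.08065  =>  V_1 = 1.707 V
I_R2 = (V_1 - V_2)/R2 = (1.707 - 0)/300 = 0.00569 A
P_R2 = I_R2² × R2 = (0.00569)² × 300 = 0.009714 W

Final answer: 0.009714 W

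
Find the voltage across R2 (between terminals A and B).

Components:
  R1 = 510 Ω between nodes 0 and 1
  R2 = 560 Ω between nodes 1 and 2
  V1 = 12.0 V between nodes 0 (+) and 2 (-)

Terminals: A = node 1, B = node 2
R1 and R2 are in series across V1 (node 0 → node 1 → node 2), and the output A–B is taken across R2, so this is a voltage divider.
Series current: I = V1/(R1 + R2) = 12/(510 + 560) = 12/1070 = 0.01121 A
V_R2 = I × R2 = V1 × R2/(R1 + R2) = 12 × 560/1070 = 6.28 V

Final answer: 6.28 V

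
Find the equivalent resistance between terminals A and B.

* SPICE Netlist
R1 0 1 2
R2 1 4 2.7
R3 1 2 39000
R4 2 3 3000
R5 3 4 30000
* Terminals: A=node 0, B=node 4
Reduce the network between node 0 (A) and node 4 (B) by series/parallel combination:
  Rs1 = R3 + R4 (series, joined only at node 2) = 39000 + 3000 = 42000 Ω
  Rs2 = R5 + Rs1 (series, joined only at node 3) = 30000 + 42000 = 72000 Ω
  Rp1 = R2 ‖ Rs2 (parallel, both between nodes 1 and 4) = 1/(1/2.7 + 1/72000) = 2.7 Ω
  Rs3 = R1 + Rp1 (series, joined only at node 1) = 2 + 2.7 = 4.7 Ω
R_eq = 4.7 Ω

Final answer: 4.7 Ω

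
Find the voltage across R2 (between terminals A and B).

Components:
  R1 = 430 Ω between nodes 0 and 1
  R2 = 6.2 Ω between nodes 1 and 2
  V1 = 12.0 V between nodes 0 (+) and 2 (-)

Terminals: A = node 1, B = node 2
R1 and R2 are in series across V1 (node 0 → node 1 → node 2), and the output A–B is taken across R2, so this is a voltage divider.
Series current: I = V1/(R1 + R2) = 12/(430 + 6.2) = 12/436.2 = 0.02751 A
V_R2 = I × R2 = V1 × R2/(R1 + R2) = 12 × 6.2/436.2 = 0.1706 V

Final answer: 0.1706 V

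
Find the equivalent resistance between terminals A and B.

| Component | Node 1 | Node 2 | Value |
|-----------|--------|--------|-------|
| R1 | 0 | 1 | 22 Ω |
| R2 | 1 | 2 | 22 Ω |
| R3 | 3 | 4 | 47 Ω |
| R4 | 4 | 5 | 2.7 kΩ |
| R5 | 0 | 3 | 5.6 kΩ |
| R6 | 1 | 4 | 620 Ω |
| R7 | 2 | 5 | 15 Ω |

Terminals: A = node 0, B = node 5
The network is not a plain series/parallel combination. Inject a 1 A test current into terminal A (node 0) and return it from terminal B (node 5); then R_eq = V_A / (1 A).
Nodal analysis, taking node 5 as the 0 V reference.
Current source I_test pushes 1 A into node 0 and draws it out of node 5.
KCL at each unknown node (sum of currents leaving = 0; resistances in Ω):
  Node 0: (V_0 - V_1)/22 + (V_0 - V_3)/5600 - 1 = 0
  Node 1: (V_1 - V_0)/22 + (V_1 - V_2)/22 + (V_1 - V_4)/620 = 0
  Node 2: (V_2 - V_1)/22 + (V_2 - 0)/15 = 0
  Node 3: (V_3 - V_0)/5600 + (V_3 - V_4)/47 = 0
  Node 4: (V_4 - V_1)/620 + (V_4 - V_3)/47 + (V_4 - 0)/2700 = 0
Collecting terms (coefficients in siemens):
  0.04563·V_0 - 0.04545·V_1 - 0.0001786·V_3 = 1
  0.09252·V_1 - 0.04545·V_0 - 0.04545·V_2 - 0.001613·V_4 = 0
  0.1121·V_2 - 0.04545·V_1 = 0
  0.02146·V_3 - 0.0001786·V_0 - 0.02128·V_4 = 0
  0.02326·V_4 - 0.001613·V_1 - 0.02128·V_3 = 0
Solving these 5 simultaneous equations (Gaussian elimination) gives:
  V_0 = 58.46 V, V_1 = 36.56 V, V_2 = 14.82 V, V_3 = 32.31 V
  V_4 = 32.09 V
R_eq = V_0 / 1 A = 58.46 Ω

Final answer: 58.46 Ω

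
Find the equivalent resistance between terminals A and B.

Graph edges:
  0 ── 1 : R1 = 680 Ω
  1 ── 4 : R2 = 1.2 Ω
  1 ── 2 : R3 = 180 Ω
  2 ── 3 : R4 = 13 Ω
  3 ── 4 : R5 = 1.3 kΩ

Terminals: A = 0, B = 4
Reduce the network between node 0 (A) and node 4 (B) by series/parallel combination:
  Rs1 = R3 + R4 (series, joined only at node 2) = 180 + 13 = 193 Ω
  Rs2 = R5 + Rs1 (series, joined only at node 3) = 1300 + 193 = 1493 Ω
  Rp1 = R2 ‖ Rs2 (parallel, both between nodes 1 and 4) = 1/(1/1.2 + 1/1493) = 1.199 Ω
  Rs3 = R1 + Rp1 (series, joined only at node 1) = 680 + 1.199 = 681.2 Ω
R_eq = 681.2 Ω

Final answer: 681.2 Ω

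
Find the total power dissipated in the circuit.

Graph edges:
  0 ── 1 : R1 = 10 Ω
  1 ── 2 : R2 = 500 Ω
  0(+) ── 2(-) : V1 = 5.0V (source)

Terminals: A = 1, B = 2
Nodal analysis, taking node 2 as the 0 V reference.
Source V1 fixes V_0 = 5 V.
KCL at each unknown node (sum of currents leaving = 0; resistances in Ω):
  Node 1: (V_1 - 5)/10 + (V_1 - 0)/500 = 0
Collecting terms: 0.102 × V_1 = 0.5  =>  V_1 = 4.902 V
Power in each resistor, P = (ΔV)²/R:
  P_R1 = (5 - 4.902)²/10 = 0.0009612 W
  P_R2 = (4.902 - 0)²/500 = 0.04806 W
P_total = P_R1 + P_R2 = 0.04902 W

Final answer: 0.04902 W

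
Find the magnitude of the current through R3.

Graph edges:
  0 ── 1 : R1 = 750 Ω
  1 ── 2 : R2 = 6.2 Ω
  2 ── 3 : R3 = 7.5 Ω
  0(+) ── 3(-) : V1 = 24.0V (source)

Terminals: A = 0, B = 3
Nodal analysis, taking node 3 as the 0 V reference.
Source V1 fixes V_0 = 24 V.
KCL at each unknown node (sum of currents leaving = 0; resistances in Ω):
  Node 1: (V_1 - 24)/750 + (V_1 - V_2)/6.2 = 0
  Node 2: (V_2 - V_1)/6.2 + (V_2 - 0)/7.5 = 0
Collecting terms (coefficients in siemens):
  0.1626·V_1 - 0.1613·V_2 = 0.032
  0.2946·V_2 - 0.1613·V_1 = 0
Determinant D = (0.1626)(0.2946) - (-0.1613)(-0.1613) = 0.0219
V_1 = [(0.032)(0.2946) - (-0.1613)(0)]/D = 0.4305 V
V_2 = [(0.1626)(0) - (0.032)(-0.1613)]/D = 0.2357 V
I_R3 = (V_2 - V_3)/R3 = (0.2357 - 0)/7.5 = 0.03143 A
|I_R3| = 0.03143 A

Final answer: |I_R3| = 0.03143 A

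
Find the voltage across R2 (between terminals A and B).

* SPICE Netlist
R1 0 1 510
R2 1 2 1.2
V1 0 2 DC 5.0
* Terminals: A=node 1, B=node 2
R1 and R2 are in series across V1 (node 0 → node 1 → node 2), and the output A–B is taken across R2, so this is a voltage divider.
Series current: I = V1/(R1 + R2) = 5/(510 + 1.2) = 5/511.2 = 0.009781 A
V_R2 = I × R2 = V1 × R2/(R1 + R2) = 5 × 1.2/511.2 = 0.01174 V

Final answer: 0.01174 V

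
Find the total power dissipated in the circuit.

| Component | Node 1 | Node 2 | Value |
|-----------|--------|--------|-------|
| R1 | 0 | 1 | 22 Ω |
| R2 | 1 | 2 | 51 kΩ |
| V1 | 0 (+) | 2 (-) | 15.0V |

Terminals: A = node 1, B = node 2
Nodal analysis, taking node 2 as the 0 V reference.
Source V1 fixes V_0 = 15 V.
KCL at each unknown node (sum of currents leaving = 0; resistances in Ω):
  Node 1: (V_1 - 15)/22 + (V_1 - 0)/51000 = 0
Collecting terms: 0.04547 × V_1 = 0.6818  =>  V_1 = 14.99 V
Power in each resistor, P = (ΔV)²/R:
  P_R1 = (15 - 14.99)²/22 = 0.000001901 W
  P_R2 = (14.99 - 0)²/51000 = 0.004408 W
P_total = P_R1 + P_R2 = 0.00441 W

Final answer: 0.00441 W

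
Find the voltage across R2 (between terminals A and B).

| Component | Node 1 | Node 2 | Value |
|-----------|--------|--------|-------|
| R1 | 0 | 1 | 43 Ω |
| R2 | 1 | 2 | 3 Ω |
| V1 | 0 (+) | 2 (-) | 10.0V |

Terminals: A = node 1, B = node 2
R1 and R2 are in series across V1 (node 0 → node 1 → node 2), and the output A–B is taken across R2, so this is a voltage divider.
Series current: I = V1/(R1 + R2) = 10/(43 + 3) = 10/46 = 0.2174 A
V_R2 = I × R2 = V1 × R2/(R1 + R2) = 10 × 3/46 = 0.6522 V

Final answer: 0.6522 V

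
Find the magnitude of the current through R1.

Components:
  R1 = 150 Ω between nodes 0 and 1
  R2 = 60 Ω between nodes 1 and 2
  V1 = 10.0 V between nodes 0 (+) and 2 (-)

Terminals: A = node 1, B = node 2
Nodal analysis, taking node 2 as the 0 V reference.
Source V1 fixes V_0 = 10 V.
KCL at each unknown node (sum of currents leaving = 0; resistances in Ω):
  Node 1: (V_1 - 10)/150 + (V_1 - 0)/60 = 0
Collecting terms: 0.02333 × V_1 = 0.06667  =>  V_1 = 2.857 V
I_R1 = (V_0 - V_1)/R1 = (10 - 2.857)/150 = 0.04762 A
|I_R1| = 0.04762 A

Final answer: |I_R1| = 0.04762 A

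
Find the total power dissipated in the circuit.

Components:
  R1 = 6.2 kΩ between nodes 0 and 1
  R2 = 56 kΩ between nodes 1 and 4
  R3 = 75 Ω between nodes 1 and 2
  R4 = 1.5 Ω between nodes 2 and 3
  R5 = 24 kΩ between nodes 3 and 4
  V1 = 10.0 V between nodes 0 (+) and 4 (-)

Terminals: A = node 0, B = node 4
Nodal analysis, taking node 4 as the 0 V reference.
Source V1 fixes V_0 = 10 V.
KCL at each unknown node (sum of currents leaving = 0; resistances in Ω):
  Node 1: (V_1 - 10)/6200 + (V_1 - 0)/56000 + (V_1 - V_2)/75 = 0
  Node 2: (V_2 - V_1)/75 + (V_2 - V_3)/1.5 = 0
  Node 3: (V_3 - V_2)/1.5 + (V_3 - 0)/24000 = 0
Collecting terms (coefficients in siemens):
  0.01351·V_1 - 0.01333·V_2 = 0.001613
  0.68·V_2 - 0.01333·V_1 - 0.6667·V_3 = 0
  0.6667·V_3 - 0.6667·V_2 = 0
Solving these 3 simultaneous equations (Gaussian elimination) gives:
  V_1 = 7.309 V, V_2 = 7.286 V, V_3 = 7.286 V
Power in each resistor, P = (ΔV)²/R:
  P_R1 = (10 - 7.309)²/6200 = 0.001168 W
  P_R2 = (7.309 - 0)²/56000 = 0.0009539 W
  P_R3 = (7.309 - 7.286)²/75 = 0.000006911 W
  P_R4 = (7.286 - 7.286)²/1.5 = 0.0000001382 W
  P_R5 = (7.286 - 0)²/24000 = 0.002212 W
P_total = P_R1 + P_R2 + P_R3 + P_R4 + P_R5 = 0.004341 W

Final answer: 0.004341 W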